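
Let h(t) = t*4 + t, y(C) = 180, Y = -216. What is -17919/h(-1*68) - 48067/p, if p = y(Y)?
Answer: -163967/765 ≈ -214.34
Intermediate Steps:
p = 180
h(t) = 5*t (h(t) = 4*t + t = 5*t)
-17919/h(-1*68) - 48067/p = -17919/(5*(-1*68)) - 48067/180 = -17919/(5*(-68)) - 48067*1/180 = -17919/(-340) - 48067/180 = -17919*(-1/340) - 48067/180 = 17919/340 - 48067/180 = -163967/765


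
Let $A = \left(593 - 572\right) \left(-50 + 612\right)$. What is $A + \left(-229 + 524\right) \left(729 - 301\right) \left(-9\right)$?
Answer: $-1124538$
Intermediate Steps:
$A = 11802$ ($A = 21 \cdot 562 = 11802$)
$A + \left(-229 + 524\right) \left(729 - 301\right) \left(-9\right) = 11802 + \left(-229 + 524\right) \left(729 - 301\right) \left(-9\right) = 11802 + 295 \cdot 428 \left(-9\right) = 11802 + 126260 \left(-9\right) = 11802 - 1136340 = -1124538$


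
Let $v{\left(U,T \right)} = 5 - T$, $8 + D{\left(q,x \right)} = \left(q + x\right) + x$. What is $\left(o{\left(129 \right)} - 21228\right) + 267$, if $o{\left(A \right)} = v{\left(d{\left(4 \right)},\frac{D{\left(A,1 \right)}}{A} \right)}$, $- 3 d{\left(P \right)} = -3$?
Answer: $- \frac{901149}{43} \approx -20957.0$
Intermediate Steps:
$d{\left(P \right)} = 1$ ($d{\left(P \right)} = \left(- \frac{1}{3}\right) \left(-3\right) = 1$)
$D{\left(q,x \right)} = -8 + q + 2 x$ ($D{\left(q,x \right)} = -8 + \left(\left(q + x\right) + x\right) = -8 + \left(q + 2 x\right) = -8 + q + 2 x$)
$o{\left(A \right)} = 5 - \frac{-6 + A}{A}$ ($o{\left(A \right)} = 5 - \frac{-8 + A + 2 \cdot 1}{A} = 5 - \frac{-8 + A + 2}{A} = 5 - \frac{-6 + A}{A}$)
$\left(o{\left(129 \right)} - 21228\right) + 267 = \left(\left(4 + \frac{6}{129}\right) - 21228\right) + 267 = \left(\left(4 + 6 \cdot \frac{1}{129}\right) - 21228\right) + 267 = \left(\left(4 + \frac{2}{43}\right) - 21228\right) + 267 = \left(\frac{174}{43} - 21228\right) + 267 = - \frac{912630}{43} + 267 = - \frac{901149}{43}$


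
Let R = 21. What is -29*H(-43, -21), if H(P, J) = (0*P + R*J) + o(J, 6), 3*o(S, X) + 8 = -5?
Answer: 38744/3 ≈ 12915.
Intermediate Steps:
o(S, X) = -13/3 (o(S, X) = -8/3 + (⅓)*(-5) = -8/3 - 5/3 = -13/3)
H(P, J) = -13/3 + 21*J (H(P, J) = (0*P + 21*J) - 13/3 = (0 + 21*J) - 13/3 = 21*J - 13/3 = -13/3 + 21*J)
-29*H(-43, -21) = -29*(-13/3 + 21*(-21)) = -29*(-13/3 - 441) = -29*(-1336/3) = 38744/3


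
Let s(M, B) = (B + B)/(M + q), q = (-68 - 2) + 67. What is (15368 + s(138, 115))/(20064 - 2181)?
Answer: 414982/482841 ≈ 0.85946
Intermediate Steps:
q = -3 (q = -70 + 67 = -3)
s(M, B) = 2*B/(-3 + M) (s(M, B) = (B + B)/(M - 3) = (2*B)/(-3 + M) = 2*B/(-3 + M))
(15368 + s(138, 115))/(20064 - 2181) = (15368 + 2*115/(-3 + 138))/(20064 - 2181) = (15368 + 2*115/135)/17883 = (15368 + 2*115*(1/135))*(1/17883) = (15368 + 46/27)*(1/17883) = (414982/27)*(1/17883) = 414982/482841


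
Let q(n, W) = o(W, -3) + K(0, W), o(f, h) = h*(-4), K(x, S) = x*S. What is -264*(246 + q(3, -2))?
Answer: -68112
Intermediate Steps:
K(x, S) = S*x
o(f, h) = -4*h
q(n, W) = 12 (q(n, W) = -4*(-3) + W*0 = 12 + 0 = 12)
-264*(246 + q(3, -2)) = -264*(246 + 12) = -264*258 = -68112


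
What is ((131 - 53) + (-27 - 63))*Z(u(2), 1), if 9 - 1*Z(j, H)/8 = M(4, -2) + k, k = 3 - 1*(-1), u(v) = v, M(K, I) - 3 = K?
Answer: 192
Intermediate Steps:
M(K, I) = 3 + K
k = 4 (k = 3 + 1 = 4)
Z(j, H) = -16 (Z(j, H) = 72 - 8*((3 + 4) + 4) = 72 - 8*(7 + 4) = 72 - 8*11 = 72 - 88 = -16)
((131 - 53) + (-27 - 63))*Z(u(2), 1) = ((131 - 53) + (-27 - 63))*(-16) = (78 - 90)*(-16) = -12*(-16) = 192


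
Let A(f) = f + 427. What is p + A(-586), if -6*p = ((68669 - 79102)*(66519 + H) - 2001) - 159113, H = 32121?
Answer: 514635640/3 ≈ 1.7155e+8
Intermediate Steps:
A(f) = 427 + f
p = 514636117/3 (p = -(((68669 - 79102)*(66519 + 32121) - 2001) - 159113)/6 = -((-10433*98640 - 2001) - 159113)/6 = -((-1029111120 - 2001) - 159113)/6 = -(-1029113121 - 159113)/6 = -⅙*(-1029272234) = 514636117/3 ≈ 1.7155e+8)
p + A(-586) = 514636117/3 + (427 - 586) = 514636117/3 - 159 = 514635640/3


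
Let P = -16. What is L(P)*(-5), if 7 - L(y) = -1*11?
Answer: -90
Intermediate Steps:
L(y) = 18 (L(y) = 7 - (-1)*11 = 7 - 1*(-11) = 7 + 11 = 18)
L(P)*(-5) = 18*(-5) = -90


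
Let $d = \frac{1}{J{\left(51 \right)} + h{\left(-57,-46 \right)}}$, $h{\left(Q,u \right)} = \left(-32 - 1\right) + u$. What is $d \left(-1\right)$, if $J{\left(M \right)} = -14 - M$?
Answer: $\frac{1}{144} \approx 0.0069444$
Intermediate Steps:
$h{\left(Q,u \right)} = -33 + u$
$d = - \frac{1}{144}$ ($d = \frac{1}{\left(-14 - 51\right) - 79} = \frac{1}{-65 - 79} = \frac{1}{-144} = - \frac{1}{144} \approx -0.0069444$)
$d \left(-1\right) = \left(- \frac{1}{144}\right) \left(-1\right) = \frac{1}{144}$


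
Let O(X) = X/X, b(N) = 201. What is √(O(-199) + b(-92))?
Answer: √202 ≈ 14.213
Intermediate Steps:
O(X) = 1
√(O(-199) + b(-92)) = √(1 + 201) = √202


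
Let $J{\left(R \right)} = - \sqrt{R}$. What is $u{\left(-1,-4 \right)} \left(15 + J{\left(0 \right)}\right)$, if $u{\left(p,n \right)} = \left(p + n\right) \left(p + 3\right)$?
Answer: $-150$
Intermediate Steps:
$u{\left(p,n \right)} = \left(3 + p\right) \left(n + p\right)$ ($u{\left(p,n \right)} = \left(n + p\right) \left(3 + p\right) = \left(3 + p\right) \left(n + p\right)$)
$u{\left(-1,-4 \right)} \left(15 + J{\left(0 \right)}\right) = \left(\left(-1\right)^{2} + 3 \left(-4\right) + 3 \left(-1\right) - -4\right) \left(15 - \sqrt{0}\right) = \left(1 - 12 - 3 + 4\right) \left(15 - 0\right) = - 10 \left(15 + 0\right) = \left(-10\right) 15 = -150$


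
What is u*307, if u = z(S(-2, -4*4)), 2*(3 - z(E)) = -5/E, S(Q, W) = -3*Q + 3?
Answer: 18113/18 ≈ 1006.3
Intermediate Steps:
S(Q, W) = 3 - 3*Q
z(E) = 3 + 5/(2*E) (z(E) = 3 - (-5)/(2*E) = 3 + 5/(2*E))
u = 59/18 (u = 3 + 5/(2*(3 - 3*(-2))) = 3 + 5/(2*(3 + 6)) = 3 + (5/2)/9 = 3 + (5/2)*(⅑) = 3 + 5/18 = 59/18 ≈ 3.2778)
u*307 = (59/18)*307 = 18113/18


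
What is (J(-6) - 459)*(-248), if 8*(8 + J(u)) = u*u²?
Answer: 122512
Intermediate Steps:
J(u) = -8 + u³/8 (J(u) = -8 + (u*u²)/8 = -8 + u³/8)
(J(-6) - 459)*(-248) = ((-8 + (⅛)*(-6)³) - 459)*(-248) = ((-8 + (⅛)*(-216)) - 459)*(-248) = ((-8 - 27) - 459)*(-248) = (-35 - 459)*(-248) = -494*(-248) = 122512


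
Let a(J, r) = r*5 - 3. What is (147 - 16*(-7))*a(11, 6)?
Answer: 6993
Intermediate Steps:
a(J, r) = -3 + 5*r (a(J, r) = 5*r - 3 = -3 + 5*r)
(147 - 16*(-7))*a(11, 6) = (147 - 16*(-7))*(-3 + 5*6) = (147 + 112)*(-3 + 30) = 259*27 = 6993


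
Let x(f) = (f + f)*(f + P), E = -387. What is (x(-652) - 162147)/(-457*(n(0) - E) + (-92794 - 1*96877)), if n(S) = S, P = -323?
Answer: -1109253/366530 ≈ -3.0264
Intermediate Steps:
x(f) = 2*f*(-323 + f) (x(f) = (f + f)*(f - 323) = (2*f)*(-323 + f) = 2*f*(-323 + f))
(x(-652) - 162147)/(-457*(n(0) - E) + (-92794 - 1*96877)) = (2*(-652)*(-323 - 652) - 162147)/(-457*(0 - 1*(-387)) + (-92794 - 1*96877)) = (2*(-652)*(-975) - 162147)/(-457*(0 + 387) + (-92794 - 96877)) = (1271400 - 162147)/(-457*387 - 189671) = 1109253/(-176859 - 189671) = 1109253/(-366530) = 1109253*(-1/366530) = -1109253/366530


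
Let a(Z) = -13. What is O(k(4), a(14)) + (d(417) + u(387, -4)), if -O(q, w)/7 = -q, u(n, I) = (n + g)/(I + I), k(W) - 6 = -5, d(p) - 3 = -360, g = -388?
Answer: -2799/8 ≈ -349.88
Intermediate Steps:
d(p) = -357 (d(p) = 3 - 360 = -357)
k(W) = 1 (k(W) = 6 - 5 = 1)
u(n, I) = (-388 + n)/(2*I) (u(n, I) = (n - 388)/(I + I) = (-388 + n)/((2*I)) = (-388 + n)*(1/(2*I)) = (-388 + n)/(2*I))
O(q, w) = 7*q (O(q, w) = -(-7)*q = 7*q)
O(k(4), a(14)) + (d(417) + u(387, -4)) = 7*1 + (-357 + (1/2)*(-388 + 387)/(-4)) = 7 + (-357 + (1/2)*(-1/4)*(-1)) = 7 + (-357 + 1/8) = 7 - 2855/8 = -2799/8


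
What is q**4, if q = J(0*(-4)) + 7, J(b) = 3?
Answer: 10000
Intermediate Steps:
q = 10 (q = 3 + 7 = 10)
q**4 = 10**4 = 10000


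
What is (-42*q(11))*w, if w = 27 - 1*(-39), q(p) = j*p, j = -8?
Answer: 243936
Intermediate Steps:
q(p) = -8*p
w = 66 (w = 27 + 39 = 66)
(-42*q(11))*w = -(-336)*11*66 = -42*(-88)*66 = 3696*66 = 243936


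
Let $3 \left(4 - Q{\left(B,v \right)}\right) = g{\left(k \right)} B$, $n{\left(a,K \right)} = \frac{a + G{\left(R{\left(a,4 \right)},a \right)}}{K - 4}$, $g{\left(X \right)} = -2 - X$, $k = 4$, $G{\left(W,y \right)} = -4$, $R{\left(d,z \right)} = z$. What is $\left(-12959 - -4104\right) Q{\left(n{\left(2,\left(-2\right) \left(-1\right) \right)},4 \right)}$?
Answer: $-53130$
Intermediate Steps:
$n{\left(a,K \right)} = \frac{-4 + a}{-4 + K}$ ($n{\left(a,K \right)} = \frac{a - 4}{K - 4} = \frac{-4 + a}{-4 + K}$)
$Q{\left(B,v \right)} = 4 + 2 B$ ($Q{\left(B,v \right)} = 4 - \frac{\left(-2 - 4\right) B}{3} = 4 - \frac{\left(-6\right) B}{3} = 4 + 2 B$)
$\left(-12959 - -4104\right) Q{\left(n{\left(2,\left(-2\right) \left(-1\right) \right)},4 \right)} = \left(-12959 - -4104\right) \left(4 + 2 \frac{-4 + 2}{-4 - -2}\right) = \left(-12959 + 4104\right) \left(4 + 2 \frac{1}{-4 + 2} \left(-2\right)\right) = - 8855 \left(4 + 2 \frac{1}{-2} \left(-2\right)\right) = - 8855 \left(4 + 2 \left(\left(- \frac{1}{2}\right) \left(-2\right)\right)\right) = - 8855 \left(4 + 2 \cdot 1\right) = - 8855 \left(4 + 2\right) = \left(-8855\right) 6 = -53130$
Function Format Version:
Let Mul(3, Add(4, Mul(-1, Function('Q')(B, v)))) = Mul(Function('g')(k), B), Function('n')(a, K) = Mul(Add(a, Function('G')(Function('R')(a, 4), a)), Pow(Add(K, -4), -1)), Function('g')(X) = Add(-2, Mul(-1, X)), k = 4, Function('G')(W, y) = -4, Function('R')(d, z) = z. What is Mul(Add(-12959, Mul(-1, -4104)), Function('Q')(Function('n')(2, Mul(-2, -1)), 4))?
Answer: -53130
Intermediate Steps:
Function('n')(a, K) = Mul(Pow(Add(-4, K), -1), Add(-4, a)) (Function('n')(a, K) = Mul(Add(a, -4), Pow(Add(K, -4), -1)) = Mul(Add(-4, a), Pow(Add(-4, K), -1)) = Mul(Pow(Add(-4, K), -1), Add(-4, a)))
Function('Q')(B, v) = Add(4, Mul(2, B)) (Function('Q')(B, v) = Add(4, Mul(Rational(-1, 3), Mul(Add(-2, Mul(-1, 4)), B))) = Add(4, Mul(Rational(-1, 3), Mul(Add(-2, -4), B))) = Add(4, Mul(Rational(-1, 3), Mul(-6, B))) = Add(4, Mul(2, B)))
Mul(Add(-12959, Mul(-1, -4104)), Function('Q')(Function('n')(2, Mul(-2, -1)), 4)) = Mul(Add(-12959, Mul(-1, -4104)), Add(4, Mul(2, Mul(Pow(Add(-4, Mul(-2, -1)), -1), Add(-4, 2))))) = Mul(Add(-12959, 4104), Add(4, Mul(2, Mul(Pow(Add(-4, 2), -1), -2)))) = Mul(-8855, Add(4, Mul(2, Mul(Pow(-2, -1), -2)))) = Mul(-8855, Add(4, Mul(2, Mul(Rational(-1, 2), -2)))) = Mul(-8855, Add(4, Mul(2, 1))) = Mul(-8855, Add(4, 2)) = Mul(-8855, 6) = -53130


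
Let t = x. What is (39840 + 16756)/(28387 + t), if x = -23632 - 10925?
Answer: -28298/3085 ≈ -9.1728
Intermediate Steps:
x = -34557
t = -34557
(39840 + 16756)/(28387 + t) = (39840 + 16756)/(28387 - 34557) = 56596/(-6170) = 56596*(-1/6170) = -28298/3085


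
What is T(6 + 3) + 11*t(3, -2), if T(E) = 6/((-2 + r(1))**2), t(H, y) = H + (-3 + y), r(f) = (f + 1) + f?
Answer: -16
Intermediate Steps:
r(f) = 1 + 2*f (r(f) = (1 + f) + f = 1 + 2*f)
t(H, y) = -3 + H + y
T(E) = 6 (T(E) = 6/((-2 + (1 + 2*1))**2) = 6/((-2 + (1 + 2))**2) = 6/((-2 + 3)**2) = 6/(1**2) = 6/1 = 6*1 = 6)
T(6 + 3) + 11*t(3, -2) = 6 + 11*(-3 + 3 - 2) = 6 + 11*(-2) = 6 - 22 = -16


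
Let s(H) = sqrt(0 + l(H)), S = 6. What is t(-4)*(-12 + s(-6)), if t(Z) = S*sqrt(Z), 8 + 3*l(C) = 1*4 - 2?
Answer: 12*I*(-12 + I*sqrt(2)) ≈ -16.971 - 144.0*I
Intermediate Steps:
l(C) = -2 (l(C) = -8/3 + (1*4 - 2)/3 = -8/3 + (4 - 2)/3 = -8/3 + (1/3)*2 = -8/3 + 2/3 = -2)
t(Z) = 6*sqrt(Z)
s(H) = I*sqrt(2) (s(H) = sqrt(0 - 2) = sqrt(-2) = I*sqrt(2))
t(-4)*(-12 + s(-6)) = (6*sqrt(-4))*(-12 + I*sqrt(2)) = (6*(2*I))*(-12 + I*sqrt(2)) = (12*I)*(-12 + I*sqrt(2)) = 12*I*(-12 + I*sqrt(2))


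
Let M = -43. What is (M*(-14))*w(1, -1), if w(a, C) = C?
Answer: -602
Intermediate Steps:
(M*(-14))*w(1, -1) = -43*(-14)*(-1) = 602*(-1) = -602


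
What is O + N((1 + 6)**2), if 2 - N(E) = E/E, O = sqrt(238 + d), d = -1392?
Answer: 1 + I*sqrt(1154) ≈ 1.0 + 33.971*I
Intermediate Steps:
O = I*sqrt(1154) (O = sqrt(238 - 1392) = sqrt(-1154) = I*sqrt(1154) ≈ 33.971*I)
N(E) = 1 (N(E) = 2 - E/E = 2 - 1*1 = 2 - 1 = 1)
O + N((1 + 6)**2) = I*sqrt(1154) + 1 = 1 + I*sqrt(1154)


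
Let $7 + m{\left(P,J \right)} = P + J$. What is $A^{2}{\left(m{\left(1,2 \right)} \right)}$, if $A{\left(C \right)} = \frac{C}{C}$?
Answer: $1$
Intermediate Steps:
$m{\left(P,J \right)} = -7 + J + P$ ($m{\left(P,J \right)} = -7 + \left(P + J\right) = -7 + \left(J + P\right) = -7 + J + P$)
$A{\left(C \right)} = 1$
$A^{2}{\left(m{\left(1,2 \right)} \right)} = 1^{2} = 1$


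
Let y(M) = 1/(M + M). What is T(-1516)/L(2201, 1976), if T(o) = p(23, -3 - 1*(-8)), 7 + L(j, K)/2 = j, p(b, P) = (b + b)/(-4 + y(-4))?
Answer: -92/36201 ≈ -0.0025414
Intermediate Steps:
y(M) = 1/(2*M)
p(b, P) = -16*b/33 (p(b, P) = (b + b)/(-4 + (½)/(-4)) = (2*b)/(-4 + (½)*(-¼)) = (2*b)/(-4 - ⅛) = (2*b)/(-33/8) = (2*b)*(-8/33) = -16*b/33)
L(j, K) = -14 + 2*j
T(o) = -368/33 (T(o) = -16/33*23 = -368/33)
T(-1516)/L(2201, 1976) = -368/(33*(-14 + 2*2201)) = -368/(33*(-14 + 4402)) = -368/33/4388 = -368/33*1/4388 = -92/36201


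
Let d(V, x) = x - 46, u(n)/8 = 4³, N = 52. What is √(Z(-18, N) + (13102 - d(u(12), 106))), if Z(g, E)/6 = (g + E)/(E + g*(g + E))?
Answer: √63904015/70 ≈ 114.20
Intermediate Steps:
u(n) = 512 (u(n) = 8*4³ = 8*64 = 512)
d(V, x) = -46 + x
Z(g, E) = 6*(E + g)/(E + g*(E + g)) (Z(g, E) = 6*((g + E)/(E + g*(g + E))) = 6*((E + g)/(E + g*(E + g))) = 6*(E + g)/(E + g*(E + g)))
√(Z(-18, N) + (13102 - d(u(12), 106))) = √(6*(52 - 18)/(52 + (-18)² + 52*(-18)) + (13102 - (-46 + 106))) = √(6*34/(52 + 324 - 936) + (13102 - 1*60)) = √(6*34/(-560) + (13102 - 60)) = √(6*(-1/560)*34 + 13042) = √(-51/140 + 13042) = √(1825829/140) = √63904015/70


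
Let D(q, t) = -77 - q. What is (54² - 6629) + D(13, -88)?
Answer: -3803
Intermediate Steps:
(54² - 6629) + D(13, -88) = (54² - 6629) + (-77 - 1*13) = (2916 - 6629) + (-77 - 13) = -3713 - 90 = -3803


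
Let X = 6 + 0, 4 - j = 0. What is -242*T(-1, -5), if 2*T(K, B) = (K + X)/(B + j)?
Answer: 605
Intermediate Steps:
j = 4 (j = 4 - 1*0 = 4 + 0 = 4)
X = 6
T(K, B) = (6 + K)/(2*(4 + B)) (T(K, B) = ((K + 6)/(B + 4))/2 = ((6 + K)/(4 + B))/2 = (6 + K)/(2*(4 + B)))
-242*T(-1, -5) = -121*(6 - 1)/(4 - 5) = -121*5/(-1) = -121*(-1)*5 = -242*(-5/2) = 605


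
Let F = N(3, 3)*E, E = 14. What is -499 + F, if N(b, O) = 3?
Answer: -457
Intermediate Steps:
F = 42 (F = 3*14 = 42)
-499 + F = -499 + 42 = -457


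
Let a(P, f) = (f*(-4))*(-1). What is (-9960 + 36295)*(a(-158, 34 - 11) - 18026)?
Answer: -472291890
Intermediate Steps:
a(P, f) = 4*f (a(P, f) = -4*f*(-1) = 4*f)
(-9960 + 36295)*(a(-158, 34 - 11) - 18026) = (-9960 + 36295)*(4*(34 - 11) - 18026) = 26335*(4*23 - 18026) = 26335*(92 - 18026) = 26335*(-17934) = -472291890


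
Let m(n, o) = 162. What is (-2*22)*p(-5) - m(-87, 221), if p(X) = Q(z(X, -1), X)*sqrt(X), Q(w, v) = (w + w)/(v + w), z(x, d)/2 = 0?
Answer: -162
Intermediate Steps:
z(x, d) = 0 (z(x, d) = 2*0 = 0)
Q(w, v) = 2*w/(v + w) (Q(w, v) = (2*w)/(v + w) = 2*w/(v + w))
p(X) = 0 (p(X) = (2*0/(X + 0))*sqrt(X) = (2*0/X)*sqrt(X) = 0*sqrt(X) = 0)
(-2*22)*p(-5) - m(-87, 221) = -2*22*0 - 1*162 = -44*0 - 162 = 0 - 162 = -162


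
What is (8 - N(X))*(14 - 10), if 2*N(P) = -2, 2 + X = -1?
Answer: 36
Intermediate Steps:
X = -3 (X = -2 - 1 = -3)
N(P) = -1 (N(P) = (½)*(-2) = -1)
(8 - N(X))*(14 - 10) = (8 - 1*(-1))*(14 - 10) = (8 + 1)*4 = 9*4 = 36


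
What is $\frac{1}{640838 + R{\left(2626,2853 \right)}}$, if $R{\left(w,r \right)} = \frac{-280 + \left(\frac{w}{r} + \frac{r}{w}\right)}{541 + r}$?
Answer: $\frac{25427773332}{16295081323813861} \approx 1.5605 \cdot 10^{-6}$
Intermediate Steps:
$R{\left(w,r \right)} = \frac{-280 + \frac{r}{w} + \frac{w}{r}}{541 + r}$ ($R{\left(w,r \right)} = \frac{-280 + \left(\frac{r}{w} + \frac{w}{r}\right)}{541 + r} = \frac{-280 + \frac{r}{w} + \frac{w}{r}}{541 + r}$)
$\frac{1}{640838 + R{\left(2626,2853 \right)}} = \frac{1}{640838 + \frac{2853^{2} + 2626^{2} - 798840 \cdot 2626}{2853 \cdot 2626 \left(541 + 2853\right)}} = \frac{1}{640838 + \frac{1}{2853} \cdot \frac{1}{2626} \cdot \frac{1}{3394} \left(8139609 + 6895876 - 2097753840\right)} = \frac{1}{640838 + \frac{1}{2853} \cdot \frac{1}{2626} \cdot \frac{1}{3394} \left(-2082718355\right)} = \frac{1}{640838 - \frac{2082718355}{25427773332}} = \frac{1}{\frac{16295081323813861}{25427773332}} = \frac{25427773332}{16295081323813861}$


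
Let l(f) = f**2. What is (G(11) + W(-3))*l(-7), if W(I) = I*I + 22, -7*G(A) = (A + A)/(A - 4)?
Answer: 1497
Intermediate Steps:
G(A) = -2*A/(7*(-4 + A)) (G(A) = -(A + A)/(7*(A - 4)) = -2*A/(7*(-4 + A)))
W(I) = 22 + I**2 (W(I) = I**2 + 22 = 22 + I**2)
(G(11) + W(-3))*l(-7) = (-2*11/(-28 + 7*11) + (22 + (-3)**2))*(-7)**2 = (-2*11/(-28 + 77) + (22 + 9))*49 = (-2*11/49 + 31)*49 = (-2*11*1/49 + 31)*49 = (-22/49 + 31)*49 = (1497/49)*49 = 1497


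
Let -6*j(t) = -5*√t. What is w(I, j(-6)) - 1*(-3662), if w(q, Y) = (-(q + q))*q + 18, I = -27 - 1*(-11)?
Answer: 3168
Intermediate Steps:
I = -16 (I = -27 + 11 = -16)
j(t) = 5*√t/6 (j(t) = -(-5)*√t/6 = 5*√t/6)
w(q, Y) = 18 - 2*q² (w(q, Y) = (-2*q)*q + 18 = -2*q² + 18 = 18 - 2*q²)
w(I, j(-6)) - 1*(-3662) = (18 - 2*(-16)²) - 1*(-3662) = (18 - 2*256) + 3662 = (18 - 512) + 3662 = -494 + 3662 = 3168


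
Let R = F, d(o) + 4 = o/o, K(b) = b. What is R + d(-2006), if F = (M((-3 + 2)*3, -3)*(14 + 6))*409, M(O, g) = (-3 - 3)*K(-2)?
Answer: 98157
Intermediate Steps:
d(o) = -3 (d(o) = -4 + o/o = -4 + 1 = -3)
M(O, g) = 12 (M(O, g) = (-3 - 3)*(-2) = -6*(-2) = 12)
F = 98160 (F = (12*(14 + 6))*409 = (12*20)*409 = 240*409 = 98160)
R = 98160
R + d(-2006) = 98160 - 3 = 98157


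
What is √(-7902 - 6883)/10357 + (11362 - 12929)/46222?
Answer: -1567/46222 + I*√14785/10357 ≈ -0.033902 + 0.01174*I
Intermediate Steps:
√(-7902 - 6883)/10357 + (11362 - 12929)/46222 = √(-14785)*(1/10357) - 1567*1/46222 = (I*√14785)*(1/10357) - 1567/46222 = I*√14785/10357 - 1567/46222 = -1567/46222 + I*√14785/10357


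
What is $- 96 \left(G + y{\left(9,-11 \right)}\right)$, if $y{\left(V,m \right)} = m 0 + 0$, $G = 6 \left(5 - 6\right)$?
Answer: $576$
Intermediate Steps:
$G = -6$ ($G = 6 \left(-1\right) = -6$)
$y{\left(V,m \right)} = 0$ ($y{\left(V,m \right)} = 0 + 0 = 0$)
$- 96 \left(G + y{\left(9,-11 \right)}\right) = - 96 \left(-6 + 0\right) = \left(-96\right) \left(-6\right) = 576$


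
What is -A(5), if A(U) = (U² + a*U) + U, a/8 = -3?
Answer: 90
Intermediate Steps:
a = -24 (a = 8*(-3) = -24)
A(U) = U² - 23*U (A(U) = (U² - 24*U) + U = U² - 23*U)
-A(5) = -5*(-23 + 5) = -5*(-18) = -1*(-90) = 90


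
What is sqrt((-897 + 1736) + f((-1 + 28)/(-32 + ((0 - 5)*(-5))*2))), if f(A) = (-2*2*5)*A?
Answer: sqrt(809) ≈ 28.443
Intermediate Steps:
f(A) = -20*A (f(A) = (-4*5)*A = -20*A)
sqrt((-897 + 1736) + f((-1 + 28)/(-32 + ((0 - 5)*(-5))*2))) = sqrt((-897 + 1736) - 20*(-1 + 28)/(-32 + ((0 - 5)*(-5))*2)) = sqrt(839 - 540/(-32 - 5*(-5)*2)) = sqrt(839 - 540/(-32 + 25*2)) = sqrt(839 - 540/(-32 + 50)) = sqrt(839 - 540/18) = sqrt(839 - 20*3/2) = sqrt(839 - 30) = sqrt(809)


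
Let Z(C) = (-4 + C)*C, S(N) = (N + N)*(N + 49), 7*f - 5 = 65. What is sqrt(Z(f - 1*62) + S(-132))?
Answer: 2*sqrt(6206) ≈ 157.56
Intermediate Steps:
f = 10 (f = 5/7 + (1/7)*65 = 5/7 + 65/7 = 10)
S(N) = 2*N*(49 + N) (S(N) = (2*N)*(49 + N) = 2*N*(49 + N))
Z(C) = C*(-4 + C)
sqrt(Z(f - 1*62) + S(-132)) = sqrt((10 - 1*62)*(-4 + (10 - 1*62)) + 2*(-132)*(49 - 132)) = sqrt((10 - 62)*(-4 + (10 - 62)) + 2*(-132)*(-83)) = sqrt(-52*(-4 - 52) + 21912) = sqrt(-52*(-56) + 21912) = sqrt(2912 + 21912) = sqrt(24824) = 2*sqrt(6206)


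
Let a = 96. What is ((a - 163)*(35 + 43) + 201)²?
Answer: 25250625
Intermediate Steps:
((a - 163)*(35 + 43) + 201)² = ((96 - 163)*(35 + 43) + 201)² = (-67*78 + 201)² = (-5226 + 201)² = (-5025)² = 25250625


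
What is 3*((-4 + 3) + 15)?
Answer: 42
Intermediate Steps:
3*((-4 + 3) + 15) = 3*(-1 + 15) = 3*14 = 42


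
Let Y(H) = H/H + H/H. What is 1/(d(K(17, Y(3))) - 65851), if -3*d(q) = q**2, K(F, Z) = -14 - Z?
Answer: -3/197809 ≈ -1.5166e-5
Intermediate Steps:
Y(H) = 2 (Y(H) = 1 + 1 = 2)
d(q) = -q**2/3
1/(d(K(17, Y(3))) - 65851) = 1/(-(-14 - 1*2)**2/3 - 65851) = 1/(-(-14 - 2)**2/3 - 65851) = 1/(-1/3*(-16)**2 - 65851) = 1/(-1/3*256 - 65851) = 1/(-256/3 - 65851) = 1/(-197809/3) = -3/197809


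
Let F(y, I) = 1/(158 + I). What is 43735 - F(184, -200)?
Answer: 1836871/42 ≈ 43735.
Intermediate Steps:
43735 - F(184, -200) = 43735 - 1/(158 - 200) = 43735 - 1/(-42) = 43735 - 1*(-1/42) = 43735 + 1/42 = 1836871/42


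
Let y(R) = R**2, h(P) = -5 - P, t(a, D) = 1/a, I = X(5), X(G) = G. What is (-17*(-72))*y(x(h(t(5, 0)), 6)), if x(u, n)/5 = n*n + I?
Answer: 51438600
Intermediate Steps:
I = 5
t(a, D) = 1/a
x(u, n) = 25 + 5*n**2 (x(u, n) = 5*(n*n + 5) = 5*(n**2 + 5) = 5*(5 + n**2) = 25 + 5*n**2)
(-17*(-72))*y(x(h(t(5, 0)), 6)) = (-17*(-72))*(25 + 5*6**2)**2 = 1224*(25 + 5*36)**2 = 1224*(25 + 180)**2 = 1224*205**2 = 1224*42025 = 51438600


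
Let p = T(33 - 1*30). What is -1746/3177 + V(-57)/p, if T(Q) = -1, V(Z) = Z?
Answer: 19927/353 ≈ 56.450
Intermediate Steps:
p = -1
-1746/3177 + V(-57)/p = -1746/3177 - 57/(-1) = -1746*1/3177 - 57*(-1) = -194/353 + 57 = 19927/353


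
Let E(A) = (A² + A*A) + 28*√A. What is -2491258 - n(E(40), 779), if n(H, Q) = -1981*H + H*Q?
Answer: 1355142 + 67312*√10 ≈ 1.5680e+6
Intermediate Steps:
E(A) = 2*A² + 28*√A (E(A) = (A² + A²) + 28*√A = 2*A² + 28*√A)
-2491258 - n(E(40), 779) = -2491258 - (2*40² + 28*√40)*(-1981 + 779) = -2491258 - (2*1600 + 28*(2*√10))*(-1202) = -2491258 - (3200 + 56*√10)*(-1202) = -2491258 - (-3846400 - 67312*√10) = -2491258 + (3846400 + 67312*√10) = 1355142 + 67312*√10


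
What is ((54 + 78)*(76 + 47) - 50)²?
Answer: 261986596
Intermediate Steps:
((54 + 78)*(76 + 47) - 50)² = (132*123 - 50)² = (16236 - 50)² = 16186² = 261986596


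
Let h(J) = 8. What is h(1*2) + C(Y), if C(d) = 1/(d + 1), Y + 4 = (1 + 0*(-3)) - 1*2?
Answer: 31/4 ≈ 7.7500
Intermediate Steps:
Y = -5 (Y = -4 + ((1 + 0*(-3)) - 1*2) = -4 + ((1 + 0) - 2) = -4 + (1 - 2) = -4 - 1 = -5)
C(d) = 1/(1 + d)
h(1*2) + C(Y) = 8 + 1/(1 - 5) = 8 + 1/(-4) = 8 - ¼ = 31/4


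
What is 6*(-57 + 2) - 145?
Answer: -475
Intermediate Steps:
6*(-57 + 2) - 145 = 6*(-55) - 145 = -330 - 145 = -475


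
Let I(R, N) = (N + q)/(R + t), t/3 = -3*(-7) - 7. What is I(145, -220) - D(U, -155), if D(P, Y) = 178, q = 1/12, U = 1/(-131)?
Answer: -402071/2244 ≈ -179.18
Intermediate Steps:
t = 42 (t = 3*(-3*(-7) - 7) = 3*(21 - 7) = 3*14 = 42)
U = -1/131 ≈ -0.0076336
q = 1/12 ≈ 0.083333
I(R, N) = (1/12 + N)/(42 + R) (I(R, N) = (N + 1/12)/(R + 42) = (1/12 + N)/(42 + R))
I(145, -220) - D(U, -155) = (1/12 - 220)/(42 + 145) - 1*178 = -2639/12/187 - 178 = (1/187)*(-2639/12) - 178 = -2639/2244 - 178 = -402071/2244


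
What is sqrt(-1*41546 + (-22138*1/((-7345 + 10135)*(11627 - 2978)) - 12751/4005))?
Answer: 2*I*sqrt(6154805345439121)/769761 ≈ 203.84*I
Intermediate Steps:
sqrt(-1*41546 + (-22138*1/((-7345 + 10135)*(11627 - 2978)) - 12751/4005)) = sqrt(-41546 + (-22138/(8649*2790) - 12751*1/4005)) = sqrt(-41546 + (-22138/24130710 - 12751/4005)) = sqrt(-41546 + (-22138*1/24130710 - 12751/4005)) = sqrt(-41546 + (-11069/12065355 - 12751/4005)) = sqrt(-41546 - 683954102/214763319) = sqrt(-8923240805276/214763319) = 2*I*sqrt(6154805345439121)/769761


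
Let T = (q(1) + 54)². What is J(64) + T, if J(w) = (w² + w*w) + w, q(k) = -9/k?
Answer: 10281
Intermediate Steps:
J(w) = w + 2*w² (J(w) = (w² + w²) + w = 2*w² + w = w + 2*w²)
T = 2025 (T = (-9/1 + 54)² = (-9*1 + 54)² = (-9 + 54)² = 45² = 2025)
J(64) + T = 64*(1 + 2*64) + 2025 = 64*(1 + 128) + 2025 = 64*129 + 2025 = 8256 + 2025 = 10281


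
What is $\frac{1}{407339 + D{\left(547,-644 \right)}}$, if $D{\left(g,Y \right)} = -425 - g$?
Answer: $\frac{1}{406367} \approx 2.4608 \cdot 10^{-6}$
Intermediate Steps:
$\frac{1}{407339 + D{\left(547,-644 \right)}} = \frac{1}{407339 - 972} = \frac{1}{406367}$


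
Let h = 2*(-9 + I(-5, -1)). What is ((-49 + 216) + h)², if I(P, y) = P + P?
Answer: 16641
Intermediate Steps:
I(P, y) = 2*P
h = -38 (h = 2*(-9 + 2*(-5)) = 2*(-9 - 10) = 2*(-19) = -38)
((-49 + 216) + h)² = ((-49 + 216) - 38)² = (167 - 38)² = 129² = 16641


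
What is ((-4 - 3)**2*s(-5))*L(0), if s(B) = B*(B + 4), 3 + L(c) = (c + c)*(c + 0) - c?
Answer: -735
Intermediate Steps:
L(c) = -3 - c + 2*c**2 (L(c) = -3 + ((c + c)*(c + 0) - c) = -3 + ((2*c)*c - c) = -3 + (2*c**2 - c) = -3 + (-c + 2*c**2) = -3 - c + 2*c**2)
s(B) = B*(4 + B)
((-4 - 3)**2*s(-5))*L(0) = ((-4 - 3)**2*(-5*(4 - 5)))*(-3 - 1*0 + 2*0**2) = ((-7)**2*(-5*(-1)))*(-3 + 0 + 2*0) = (49*5)*(-3 + 0 + 0) = 245*(-3) = -735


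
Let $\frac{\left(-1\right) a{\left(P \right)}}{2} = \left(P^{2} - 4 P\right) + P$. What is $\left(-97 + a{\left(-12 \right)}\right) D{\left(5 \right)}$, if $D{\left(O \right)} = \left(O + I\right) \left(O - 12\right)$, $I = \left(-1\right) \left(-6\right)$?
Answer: $35189$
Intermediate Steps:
$I = 6$
$D{\left(O \right)} = \left(-12 + O\right) \left(6 + O\right)$ ($D{\left(O \right)} = \left(O + 6\right) \left(O - 12\right) = \left(6 + O\right) \left(-12 + O\right) = \left(-12 + O\right) \left(6 + O\right)$)
$a{\left(P \right)} = - 2 P^{2} + 6 P$ ($a{\left(P \right)} = - 2 \left(\left(P^{2} - 4 P\right) + P\right) = - 2 \left(P^{2} - 3 P\right) = - 2 P^{2} + 6 P$)
$\left(-97 + a{\left(-12 \right)}\right) D{\left(5 \right)} = \left(-97 + 2 \left(-12\right) \left(3 - -12\right)\right) \left(-72 + 5^{2} - 30\right) = \left(-97 + 2 \left(-12\right) \left(3 + 12\right)\right) \left(-72 + 25 - 30\right) = \left(-97 + 2 \left(-12\right) 15\right) \left(-77\right) = \left(-97 - 360\right) \left(-77\right) = \left(-457\right) \left(-77\right) = 35189$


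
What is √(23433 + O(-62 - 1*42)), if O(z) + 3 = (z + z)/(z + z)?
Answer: √23431 ≈ 153.07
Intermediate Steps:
O(z) = -2 (O(z) = -3 + (z + z)/(z + z) = -3 + (2*z)/((2*z)) = -3 + (2*z)*(1/(2*z)) = -3 + 1 = -2)
√(23433 + O(-62 - 1*42)) = √(23433 - 2) = √23431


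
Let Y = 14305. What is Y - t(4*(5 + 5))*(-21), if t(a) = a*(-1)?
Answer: 13465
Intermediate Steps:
t(a) = -a
Y - t(4*(5 + 5))*(-21) = 14305 - (-4*(5 + 5))*(-21) = 14305 - (-4*10)*(-21) = 14305 - (-1*40)*(-21) = 14305 - (-40)*(-21) = 14305 - 1*840 = 14305 - 840 = 13465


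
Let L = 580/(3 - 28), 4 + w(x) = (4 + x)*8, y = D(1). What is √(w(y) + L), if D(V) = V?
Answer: 8*√5/5 ≈ 3.5777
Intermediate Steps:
y = 1
w(x) = 28 + 8*x (w(x) = -4 + (4 + x)*8 = -4 + (32 + 8*x) = 28 + 8*x)
L = -116/5 (L = 580/(-25) = 580*(-1/25) = -116/5 ≈ -23.200)
√(w(y) + L) = √((28 + 8*1) - 116/5) = √((28 + 8) - 116/5) = √(36 - 116/5) = √(64/5) = 8*√5/5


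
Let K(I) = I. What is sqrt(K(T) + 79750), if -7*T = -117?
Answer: sqrt(3908569)/7 ≈ 282.43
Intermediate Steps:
T = 117/7 (T = -1/7*(-117) = 117/7 ≈ 16.714)
sqrt(K(T) + 79750) = sqrt(117/7 + 79750) = sqrt(558367/7) = sqrt(3908569)/7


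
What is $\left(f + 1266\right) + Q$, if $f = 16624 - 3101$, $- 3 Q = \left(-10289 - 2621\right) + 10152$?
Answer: $\frac{47125}{3} \approx 15708.0$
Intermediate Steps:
$Q = \frac{2758}{3}$ ($Q = - \frac{\left(-10289 - 2621\right) + 10152}{3} = - \frac{-12910 + 10152}{3} = \left(- \frac{1}{3}\right) \left(-2758\right) = \frac{2758}{3} \approx 919.33$)
$f = 13523$ ($f = 16624 - 3101 = 13523$)
$\left(f + 1266\right) + Q = \left(13523 + 1266\right) + \frac{2758}{3} = 14789 + \frac{2758}{3} = \frac{47125}{3}$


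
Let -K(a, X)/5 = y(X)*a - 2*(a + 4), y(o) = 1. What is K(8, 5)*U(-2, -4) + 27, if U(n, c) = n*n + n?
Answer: 187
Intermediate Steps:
U(n, c) = n + n**2 (U(n, c) = n**2 + n = n + n**2)
K(a, X) = 40 + 5*a (K(a, X) = -5*(1*a - 2*(a + 4)) = -5*(a - 2*(4 + a)) = -5*(a + (-8 - 2*a)) = -5*(-8 - a) = 40 + 5*a)
K(8, 5)*U(-2, -4) + 27 = (40 + 5*8)*(-2*(1 - 2)) + 27 = (40 + 40)*(-2*(-1)) + 27 = 80*2 + 27 = 160 + 27 = 187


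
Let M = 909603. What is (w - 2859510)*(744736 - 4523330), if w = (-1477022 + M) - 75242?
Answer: 13233282327574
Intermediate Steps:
w = -642661 (w = (-1477022 + 909603) - 75242 = -567419 - 75242 = -642661)
(w - 2859510)*(744736 - 4523330) = (-642661 - 2859510)*(744736 - 4523330) = -3502171*(-3778594) = 13233282327574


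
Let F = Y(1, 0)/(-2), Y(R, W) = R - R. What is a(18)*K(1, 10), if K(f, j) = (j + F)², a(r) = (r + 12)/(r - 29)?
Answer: -3000/11 ≈ -272.73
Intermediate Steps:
Y(R, W) = 0
F = 0 (F = 0/(-2) = 0*(-½) = 0)
a(r) = (12 + r)/(-29 + r)
K(f, j) = j² (K(f, j) = (j + 0)² = j²)
a(18)*K(1, 10) = ((12 + 18)/(-29 + 18))*10² = (30/(-11))*100 = -1/11*30*100 = -30/11*100 = -3000/11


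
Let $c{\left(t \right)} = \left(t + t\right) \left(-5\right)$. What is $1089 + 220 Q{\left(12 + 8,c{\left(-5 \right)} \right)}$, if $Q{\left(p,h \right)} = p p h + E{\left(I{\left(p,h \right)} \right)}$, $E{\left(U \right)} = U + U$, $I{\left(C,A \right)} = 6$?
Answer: $4403729$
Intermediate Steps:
$E{\left(U \right)} = 2 U$
$c{\left(t \right)} = - 10 t$ ($c{\left(t \right)} = 2 t \left(-5\right) = - 10 t$)
$Q{\left(p,h \right)} = 12 + h p^{2}$ ($Q{\left(p,h \right)} = p p h + 2 \cdot 6 = p^{2} h + 12 = h p^{2} + 12 = 12 + h p^{2}$)
$1089 + 220 Q{\left(12 + 8,c{\left(-5 \right)} \right)} = 1089 + 220 \left(12 + \left(-10\right) \left(-5\right) \left(12 + 8\right)^{2}\right) = 1089 + 220 \left(12 + 50 \cdot 20^{2}\right) = 1089 + 220 \left(12 + 50 \cdot 400\right) = 1089 + 220 \left(12 + 20000\right) = 1089 + 220 \cdot 20012 = 1089 + 4402640 = 4403729$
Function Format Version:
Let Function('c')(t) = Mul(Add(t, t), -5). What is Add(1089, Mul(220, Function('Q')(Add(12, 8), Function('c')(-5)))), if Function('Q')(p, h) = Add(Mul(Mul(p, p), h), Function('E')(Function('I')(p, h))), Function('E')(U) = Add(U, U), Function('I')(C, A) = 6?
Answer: 4403729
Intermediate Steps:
Function('E')(U) = Mul(2, U)
Function('c')(t) = Mul(-10, t) (Function('c')(t) = Mul(Mul(2, t), -5) = Mul(-10, t))
Function('Q')(p, h) = Add(12, Mul(h, Pow(p, 2))) (Function('Q')(p, h) = Add(Mul(Mul(p, p), h), Mul(2, 6)) = Add(Mul(Pow(p, 2), h), 12) = Add(Mul(h, Pow(p, 2)), 12) = Add(12, Mul(h, Pow(p, 2))))
Add(1089, Mul(220, Function('Q')(Add(12, 8), Function('c')(-5)))) = Add(1089, Mul(220, Add(12, Mul(Mul(-10, -5), Pow(Add(12, 8), 2))))) = Add(1089, Mul(220, Add(12, Mul(50, Pow(20, 2))))) = Add(1089, Mul(220, Add(12, Mul(50, 400)))) = Add(1089, Mul(220, Add(12, 20000))) = Add(1089, Mul(220, 20012)) = Add(1089, 4402640) = 4403729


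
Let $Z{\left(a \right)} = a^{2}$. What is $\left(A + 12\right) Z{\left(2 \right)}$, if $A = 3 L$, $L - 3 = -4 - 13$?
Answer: $-120$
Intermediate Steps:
$L = -14$ ($L = 3 - 17 = -14$)
$A = -42$ ($A = 3 \left(-14\right) = -42$)
$\left(A + 12\right) Z{\left(2 \right)} = \left(-42 + 12\right) 2^{2} = \left(-30\right) 4 = -120$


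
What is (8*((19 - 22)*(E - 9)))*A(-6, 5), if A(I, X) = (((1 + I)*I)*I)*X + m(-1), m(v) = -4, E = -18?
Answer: -585792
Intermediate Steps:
A(I, X) = -4 + X*I²*(1 + I) (A(I, X) = (((1 + I)*I)*I)*X - 4 = ((I*(1 + I))*I)*X - 4 = (I²*(1 + I))*X - 4 = X*I²*(1 + I) - 4 = -4 + X*I²*(1 + I))
(8*((19 - 22)*(E - 9)))*A(-6, 5) = (8*((19 - 22)*(-18 - 9)))*(-4 + 5*(-6)² + 5*(-6)³) = (8*(-3*(-27)))*(-4 + 5*36 + 5*(-216)) = (8*81)*(-4 + 180 - 1080) = 648*(-904) = -585792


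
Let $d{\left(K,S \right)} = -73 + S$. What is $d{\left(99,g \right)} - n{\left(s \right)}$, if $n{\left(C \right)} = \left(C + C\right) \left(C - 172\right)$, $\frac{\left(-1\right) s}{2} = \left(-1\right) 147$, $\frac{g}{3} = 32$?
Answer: $-71713$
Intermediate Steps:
$g = 96$ ($g = 3 \cdot 32 = 96$)
$s = 294$ ($s = - 2 \left(\left(-1\right) 147\right) = \left(-2\right) \left(-147\right) = 294$)
$n{\left(C \right)} = 2 C \left(-172 + C\right)$
$d{\left(99,g \right)} - n{\left(s \right)} = \left(-73 + 96\right) - 2 \cdot 294 \left(-172 + 294\right) = 23 - 2 \cdot 294 \cdot 122 = 23 - 71736 = -71713$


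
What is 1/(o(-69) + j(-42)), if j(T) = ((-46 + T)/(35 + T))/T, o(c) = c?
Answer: -147/10187 ≈ -0.014430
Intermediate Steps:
j(T) = (-46 + T)/(T*(35 + T)) (j(T) = ((-46 + T)/(35 + T))/T = (-46 + T)/(T*(35 + T)))
1/(o(-69) + j(-42)) = 1/(-69 + (-46 - 42)/((-42)*(35 - 42))) = 1/(-69 - 1/42*(-88)/(-7)) = 1/(-69 - 1/42*(-⅐)*(-88)) = 1/(-69 - 44/147) = 1/(-10187/147) = -147/10187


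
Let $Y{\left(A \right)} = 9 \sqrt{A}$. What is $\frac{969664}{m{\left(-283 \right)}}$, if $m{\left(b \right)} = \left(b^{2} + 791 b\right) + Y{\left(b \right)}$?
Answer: $- \frac{492589312}{73032193} - \frac{8726976 i \sqrt{283}}{20668110619} \approx -6.7448 - 0.0071032 i$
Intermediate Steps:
$m{\left(b \right)} = b^{2} + 9 \sqrt{b} + 791 b$ ($m{\left(b \right)} = \left(b^{2} + 791 b\right) + 9 \sqrt{b} = b^{2} + 9 \sqrt{b} + 791 b$)
$\frac{969664}{m{\left(-283 \right)}} = \frac{969664}{\left(-283\right)^{2} + 9 \sqrt{-283} + 791 \left(-283\right)} = \frac{969664}{80089 + 9 i \sqrt{283} - 223853} = \frac{969664}{-143764 + 9 i \sqrt{283}}$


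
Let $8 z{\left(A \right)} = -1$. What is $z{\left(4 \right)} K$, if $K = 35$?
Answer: $- \frac{35}{8} \approx -4.375$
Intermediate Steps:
$z{\left(A \right)} = - \frac{1}{8}$ ($z{\left(A \right)} = \frac{1}{8} \left(-1\right) = - \frac{1}{8}$)
$z{\left(4 \right)} K = \left(- \frac{1}{8}\right) 35 = - \frac{35}{8}$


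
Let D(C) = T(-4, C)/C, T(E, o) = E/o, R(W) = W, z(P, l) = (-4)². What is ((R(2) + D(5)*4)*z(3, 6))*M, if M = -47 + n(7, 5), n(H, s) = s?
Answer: -22848/25 ≈ -913.92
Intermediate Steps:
z(P, l) = 16
D(C) = -4/C² (D(C) = (-4/C)/C = -4/C²)
M = -42 (M = -47 + 5 = -42)
((R(2) + D(5)*4)*z(3, 6))*M = ((2 - 4/5²*4)*16)*(-42) = ((2 - 4*1/25*4)*16)*(-42) = ((2 - 4/25*4)*16)*(-42) = ((2 - 16/25)*16)*(-42) = ((34/25)*16)*(-42) = (544/25)*(-42) = -22848/25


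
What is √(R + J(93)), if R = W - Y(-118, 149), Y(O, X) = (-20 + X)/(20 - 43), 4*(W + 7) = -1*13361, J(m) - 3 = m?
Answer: I*√6867777/46 ≈ 56.971*I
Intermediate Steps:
J(m) = 3 + m
W = -13389/4 (W = -7 + (-1*13361)/4 = -7 + (¼)*(-13361) = -7 - 13361/4 = -13389/4 ≈ -3347.3)
Y(O, X) = 20/23 - X/23 (Y(O, X) = (-20 + X)/(-23) = (-20 + X)*(-1/23) = 20/23 - X/23)
R = -307431/92 (R = -13389/4 - (20/23 - 1/23*149) = -13389/4 - (20/23 - 149/23) = -13389/4 - 1*(-129/23) = -13389/4 + 129/23 = -307431/92 ≈ -3341.6)
√(R + J(93)) = √(-307431/92 + (3 + 93)) = √(-307431/92 + 96) = √(-298599/92) = I*√6867777/46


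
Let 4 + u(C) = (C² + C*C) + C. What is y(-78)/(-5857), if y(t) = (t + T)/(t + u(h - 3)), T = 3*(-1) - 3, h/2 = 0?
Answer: -84/392419 ≈ -0.00021406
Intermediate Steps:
h = 0 (h = 2*0 = 0)
u(C) = -4 + C + 2*C² (u(C) = -4 + ((C² + C*C) + C) = -4 + ((C² + C²) + C) = -4 + (2*C² + C) = -4 + (C + 2*C²) = -4 + C + 2*C²)
T = -6 (T = -3 - 3 = -6)
y(t) = (-6 + t)/(11 + t) (y(t) = (t - 6)/(t + (-4 + (0 - 3) + 2*(0 - 3)²)) = (-6 + t)/(t + (-4 - 3 + 2*(-3)²)) = (-6 + t)/(t + (-4 - 3 + 2*9)) = (-6 + t)/(t + (-4 - 3 + 18)) = (-6 + t)/(t + 11) = (-6 + t)/(11 + t))
y(-78)/(-5857) = ((-6 - 78)/(11 - 78))/(-5857) = (-84/(-67))*(-1/5857) = -1/67*(-84)*(-1/5857) = (84/67)*(-1/5857) = -84/392419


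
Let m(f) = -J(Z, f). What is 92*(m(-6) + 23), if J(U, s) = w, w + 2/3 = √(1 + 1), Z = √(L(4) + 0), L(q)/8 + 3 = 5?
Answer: 6532/3 - 92*√2 ≈ 2047.2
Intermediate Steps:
L(q) = 16 (L(q) = -24 + 8*5 = -24 + 40 = 16)
Z = 4 (Z = √(16 + 0) = √16 = 4)
w = -⅔ + √2 (w = -⅔ + √(1 + 1) = -⅔ + √2 ≈ 0.74755)
J(U, s) = -⅔ + √2
m(f) = ⅔ - √2 (m(f) = -(-⅔ + √2) = ⅔ - √2)
92*(m(-6) + 23) = 92*((⅔ - √2) + 23) = 92*(71/3 - √2) = 6532/3 - 92*√2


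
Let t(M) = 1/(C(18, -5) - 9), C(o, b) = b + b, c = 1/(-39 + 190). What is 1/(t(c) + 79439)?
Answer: 19/1509340 ≈ 1.2588e-5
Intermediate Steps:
c = 1/151 ≈ 0.0066225
C(o, b) = 2*b
t(M) = -1/19 (t(M) = 1/(2*(-5) - 9) = 1/(-10 - 9) = 1/(-19) = -1/19)
1/(t(c) + 79439) = 1/(-1/19 + 79439) = 1/(1509340/19) = 19/1509340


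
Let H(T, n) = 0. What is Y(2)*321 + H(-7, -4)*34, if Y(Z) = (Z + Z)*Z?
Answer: 2568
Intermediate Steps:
Y(Z) = 2*Z² (Y(Z) = (2*Z)*Z = 2*Z²)
Y(2)*321 + H(-7, -4)*34 = (2*2²)*321 + 0*34 = (2*4)*321 + 0 = 8*321 + 0 = 2568 + 0 = 2568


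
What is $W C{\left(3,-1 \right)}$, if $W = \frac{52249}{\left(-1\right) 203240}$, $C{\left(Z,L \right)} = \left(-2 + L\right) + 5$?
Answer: $- \frac{52249}{101620} \approx -0.51416$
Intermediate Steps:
$C{\left(Z,L \right)} = 3 + L$
$W = - \frac{52249}{203240}$ ($W = \frac{52249}{-203240} = 52249 \left(- \frac{1}{203240}\right) = - \frac{52249}{203240} \approx -0.25708$)
$W C{\left(3,-1 \right)} = - \frac{52249 \left(3 - 1\right)}{203240} = \left(- \frac{52249}{203240}\right) 2 = - \frac{52249}{101620}$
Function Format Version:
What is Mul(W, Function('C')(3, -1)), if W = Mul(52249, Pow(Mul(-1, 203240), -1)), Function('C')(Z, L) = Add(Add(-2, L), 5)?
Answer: Rational(-52249, 101620) ≈ -0.51416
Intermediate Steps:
Function('C')(Z, L) = Add(3, L)
W = Rational(-52249, 203240) (W = Mul(52249, Pow(-203240, -1)) = Mul(52249, Rational(-1, 203240)) = Rational(-52249, 203240) ≈ -0.25708)
Mul(W, Function('C')(3, -1)) = Mul(Rational(-52249, 203240), Add(3, -1)) = Mul(Rational(-52249, 203240), 2) = Rational(-52249, 101620)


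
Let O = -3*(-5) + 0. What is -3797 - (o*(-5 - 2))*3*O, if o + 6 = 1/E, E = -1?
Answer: -6002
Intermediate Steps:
O = 15 (O = 15 + 0 = 15)
o = -7 (o = -6 + 1/(-1) = -6 - 1 = -7)
-3797 - (o*(-5 - 2))*3*O = -3797 - -7*(-5 - 2)*3*15 = -3797 - -7*(-7)*3*15 = -3797 - 49*3*15 = -3797 - 147*15 = -3797 - 1*2205 = -3797 - 2205 = -6002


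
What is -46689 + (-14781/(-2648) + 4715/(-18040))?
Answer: -679901107/14564 ≈ -46684.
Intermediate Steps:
-46689 + (-14781/(-2648) + 4715/(-18040)) = -46689 + (-14781*(-1/2648) + 4715*(-1/18040)) = -46689 + (14781/2648 - 23/88) = -46689 + 77489/14564 = -679901107/14564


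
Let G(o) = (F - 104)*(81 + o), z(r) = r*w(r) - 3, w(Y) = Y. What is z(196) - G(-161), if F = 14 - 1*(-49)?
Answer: 35133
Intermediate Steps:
z(r) = -3 + r**2 (z(r) = r*r - 3 = r**2 - 3 = -3 + r**2)
F = 63 (F = 14 + 49 = 63)
G(o) = -3321 - 41*o (G(o) = (63 - 104)*(81 + o) = -41*(81 + o) = -3321 - 41*o)
z(196) - G(-161) = (-3 + 196**2) - (-3321 - 41*(-161)) = (-3 + 38416) - (-3321 + 6601) = 38413 - 1*3280 = 38413 - 3280 = 35133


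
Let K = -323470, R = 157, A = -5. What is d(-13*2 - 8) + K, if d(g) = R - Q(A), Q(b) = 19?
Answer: -323332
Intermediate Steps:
d(g) = 138 (d(g) = 157 - 1*19 = 157 - 19 = 138)
d(-13*2 - 8) + K = 138 - 323470 = -323332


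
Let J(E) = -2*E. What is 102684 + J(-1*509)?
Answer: 103702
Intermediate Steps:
102684 + J(-1*509) = 102684 - (-2)*509 = 102684 - 2*(-509) = 102684 + 1018 = 103702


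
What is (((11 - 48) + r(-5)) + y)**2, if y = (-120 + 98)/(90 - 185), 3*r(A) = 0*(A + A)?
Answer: 12201049/9025 ≈ 1351.9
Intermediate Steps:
r(A) = 0 (r(A) = (0*(A + A))/3 = (0*(2*A))/3 = (1/3)*0 = 0)
y = 22/95 (y = -22/(-95) = -22*(-1/95) = 22/95 ≈ 0.23158)
(((11 - 48) + r(-5)) + y)**2 = (((11 - 48) + 0) + 22/95)**2 = ((-37 + 0) + 22/95)**2 = (-37 + 22/95)**2 = (-3493/95)**2 = 12201049/9025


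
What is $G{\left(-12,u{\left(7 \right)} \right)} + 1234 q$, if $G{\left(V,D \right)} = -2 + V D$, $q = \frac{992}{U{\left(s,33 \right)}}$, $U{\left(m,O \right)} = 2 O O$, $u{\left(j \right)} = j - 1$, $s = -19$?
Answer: $\frac{531478}{1089} \approx 488.04$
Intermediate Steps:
$u{\left(j \right)} = -1 + j$
$U{\left(m,O \right)} = 2 O^{2}$
$q = \frac{496}{1089}$ ($q = \frac{992}{2 \cdot 33^{2}} = \frac{992}{2 \cdot 1089} = \frac{992}{2178} = 992 \cdot \frac{1}{2178} = \frac{496}{1089} \approx 0.45546$)
$G{\left(V,D \right)} = -2 + D V$
$G{\left(-12,u{\left(7 \right)} \right)} + 1234 q = \left(-2 + \left(-1 + 7\right) \left(-12\right)\right) + 1234 \cdot \frac{496}{1089} = \left(-2 + 6 \left(-12\right)\right) + \frac{612064}{1089} = \left(-2 - 72\right) + \frac{612064}{1089} = -74 + \frac{612064}{1089} = \frac{531478}{1089}$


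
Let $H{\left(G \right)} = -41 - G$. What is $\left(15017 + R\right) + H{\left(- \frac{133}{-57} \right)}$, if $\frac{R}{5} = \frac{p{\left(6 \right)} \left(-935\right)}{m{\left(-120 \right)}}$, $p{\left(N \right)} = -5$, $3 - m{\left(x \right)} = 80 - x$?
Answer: $\frac{8779312}{591} \approx 14855.0$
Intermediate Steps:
$m{\left(x \right)} = -77 + x$ ($m{\left(x \right)} = 3 - \left(80 - x\right) = 3 + \left(-80 + x\right) = -77 + x$)
$R = - \frac{23375}{197}$ ($R = 5 \frac{\left(-5\right) \left(-935\right)}{-77 - 120} = 5 \frac{4675}{-197} = 5 \cdot 4675 \left(- \frac{1}{197}\right) = 5 \left(- \frac{4675}{197}\right) = - \frac{23375}{197} \approx -118.65$)
$\left(15017 + R\right) + H{\left(- \frac{133}{-57} \right)} = \left(15017 - \frac{23375}{197}\right) - \left(41 - \frac{133}{-57}\right) = \frac{2934974}{197} - \left(41 - - \frac{7}{3}\right) = \frac{2934974}{197} - \frac{130}{3} = \frac{8779312}{591}$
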